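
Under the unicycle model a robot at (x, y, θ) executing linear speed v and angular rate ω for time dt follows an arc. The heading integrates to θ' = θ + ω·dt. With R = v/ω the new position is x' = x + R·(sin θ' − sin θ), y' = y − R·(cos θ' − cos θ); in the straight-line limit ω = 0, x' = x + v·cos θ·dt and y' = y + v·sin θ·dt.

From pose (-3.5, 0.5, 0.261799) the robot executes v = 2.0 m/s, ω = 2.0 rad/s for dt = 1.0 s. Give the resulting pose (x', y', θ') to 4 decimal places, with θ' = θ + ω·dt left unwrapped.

(-2.9882, 2.1032, 2.2618)

θ' = 0.2618 + 2.0·1.0 = 2.2618
R = v/ω = 2.0/2.0 = 1.0000
x' = -3.5 + 1.0000·(sin 2.2618 − sin 0.2618) = -2.9882
y' = 0.5 − 1.0000·(cos 2.2618 − cos 0.2618) = 2.1032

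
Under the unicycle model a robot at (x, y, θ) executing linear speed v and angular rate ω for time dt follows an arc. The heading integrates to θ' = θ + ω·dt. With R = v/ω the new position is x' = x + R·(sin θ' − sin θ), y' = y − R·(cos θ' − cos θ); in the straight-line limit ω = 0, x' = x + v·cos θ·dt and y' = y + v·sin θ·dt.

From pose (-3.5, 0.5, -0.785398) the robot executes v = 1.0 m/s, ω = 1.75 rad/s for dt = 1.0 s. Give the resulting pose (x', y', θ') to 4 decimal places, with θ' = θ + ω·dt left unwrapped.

θ' = -0.7854 + 1.75·1.0 = 0.9646
R = v/ω = 1.0/1.75 = 0.5714
x' = -3.5 + 0.5714·(sin 0.9646 − sin -0.7854) = -2.6263
y' = 0.5 − 0.5714·(cos 0.9646 − cos -0.7854) = 0.5785

(-2.6263, 0.5785, 0.9646)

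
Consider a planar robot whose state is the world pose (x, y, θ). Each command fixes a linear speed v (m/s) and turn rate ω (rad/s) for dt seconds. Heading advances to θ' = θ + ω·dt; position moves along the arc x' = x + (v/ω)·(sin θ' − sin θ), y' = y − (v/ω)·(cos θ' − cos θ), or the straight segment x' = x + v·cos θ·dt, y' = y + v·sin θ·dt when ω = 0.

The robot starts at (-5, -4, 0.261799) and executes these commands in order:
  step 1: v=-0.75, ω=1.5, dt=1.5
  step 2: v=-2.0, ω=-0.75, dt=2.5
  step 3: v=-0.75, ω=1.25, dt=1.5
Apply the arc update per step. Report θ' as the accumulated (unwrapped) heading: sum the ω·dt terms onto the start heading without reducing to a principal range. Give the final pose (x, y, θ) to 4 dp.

step 1: θ'=2.5118 (R=-0.5000) → pose (-5.1651, -4.8870, 2.5118)
step 2: θ'=0.6368 (R=2.6667) → pose (-5.1500, -9.1861, 0.6368)
step 3: θ'=2.5118 (R=-0.6000) → pose (-5.1466, -10.1534, 2.5118)

(-5.1466, -10.1534, 2.5118)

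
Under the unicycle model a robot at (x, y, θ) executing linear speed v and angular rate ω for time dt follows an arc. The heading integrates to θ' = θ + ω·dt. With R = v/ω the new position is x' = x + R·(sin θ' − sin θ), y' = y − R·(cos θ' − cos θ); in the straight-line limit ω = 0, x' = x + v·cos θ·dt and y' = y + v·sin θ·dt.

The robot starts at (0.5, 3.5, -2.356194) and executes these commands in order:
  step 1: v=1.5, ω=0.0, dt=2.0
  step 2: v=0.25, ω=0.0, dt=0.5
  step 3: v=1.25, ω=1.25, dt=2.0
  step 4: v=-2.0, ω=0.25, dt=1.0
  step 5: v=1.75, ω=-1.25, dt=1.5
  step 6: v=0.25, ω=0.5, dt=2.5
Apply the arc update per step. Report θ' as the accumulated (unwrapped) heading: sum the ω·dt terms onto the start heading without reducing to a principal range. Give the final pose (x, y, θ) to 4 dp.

step 1: θ'=-2.3562 (straight) → pose (-1.6213, 1.3787, -2.3562)
step 2: θ'=-2.3562 (straight) → pose (-1.7097, 1.2903, -2.3562)
step 3: θ'=0.1438 (R=1.0000) → pose (-0.8593, -0.4065, 0.1438)
step 4: θ'=0.3938 (R=-8.0000) → pose (-2.7824, -0.9363, 0.3938)
step 5: θ'=-1.4812 (R=-1.4000) → pose (-0.8509, -2.1038, -1.4812)
step 6: θ'=-0.2312 (R=0.5000) → pose (-0.4675, -2.5458, -0.2312)

(-0.4675, -2.5458, -0.2312)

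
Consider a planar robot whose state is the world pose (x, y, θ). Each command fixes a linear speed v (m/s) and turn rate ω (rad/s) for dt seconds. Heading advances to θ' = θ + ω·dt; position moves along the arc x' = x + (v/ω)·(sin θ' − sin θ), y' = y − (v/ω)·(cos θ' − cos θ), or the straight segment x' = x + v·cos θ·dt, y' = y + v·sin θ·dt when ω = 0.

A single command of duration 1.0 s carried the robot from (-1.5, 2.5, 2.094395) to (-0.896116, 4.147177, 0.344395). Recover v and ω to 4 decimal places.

v = 2.0000, ω = -1.7500

Δθ = 0.344395 − 2.094395 = -1.750000
ω = Δθ/dt = -1.750000/1.0 = -1.7500
R = −Δy/(cos θ' − cos θ) = -1.1429
v = R·ω = -1.1429·-1.7500 = 2.0000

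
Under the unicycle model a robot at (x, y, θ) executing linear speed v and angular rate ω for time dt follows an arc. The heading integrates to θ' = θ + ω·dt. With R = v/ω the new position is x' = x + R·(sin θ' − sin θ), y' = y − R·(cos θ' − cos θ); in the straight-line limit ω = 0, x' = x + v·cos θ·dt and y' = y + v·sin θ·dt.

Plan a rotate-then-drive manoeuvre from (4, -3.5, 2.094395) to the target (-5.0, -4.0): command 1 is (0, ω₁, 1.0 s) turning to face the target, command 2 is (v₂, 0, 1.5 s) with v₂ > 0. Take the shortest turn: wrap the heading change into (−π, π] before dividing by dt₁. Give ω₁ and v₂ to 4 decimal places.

heading to target = atan2(-4−-3.5, -5−4) = -3.0861
Δθ = wrap(-3.0861 − 2.0944) = 1.1027; ω₁ = Δθ/dt₁ = 1.1027
distance = √((-5−4)² + (-4−-3.5)²) = 9.0139; v₂ = distance/dt₂ = 6.0093

ω₁ = 1.1027, v₂ = 6.0093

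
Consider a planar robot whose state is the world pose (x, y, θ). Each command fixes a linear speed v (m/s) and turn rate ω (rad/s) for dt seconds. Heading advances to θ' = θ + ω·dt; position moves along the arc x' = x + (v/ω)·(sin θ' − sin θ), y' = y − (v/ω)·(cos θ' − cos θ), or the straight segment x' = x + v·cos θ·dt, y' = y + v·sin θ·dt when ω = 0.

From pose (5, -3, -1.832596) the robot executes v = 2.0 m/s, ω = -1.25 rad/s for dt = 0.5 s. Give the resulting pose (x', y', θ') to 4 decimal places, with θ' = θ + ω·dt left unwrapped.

θ' = -1.8326 + -1.25·0.5 = -2.4576
R = v/ω = 2.0/-1.25 = -1.6000
x' = 5 + -1.6000·(sin -2.4576 − sin -1.8326) = 4.4656
y' = -3 − -1.6000·(cos -2.4576 − cos -1.8326) = -3.8260

(4.4656, -3.8260, -2.4576)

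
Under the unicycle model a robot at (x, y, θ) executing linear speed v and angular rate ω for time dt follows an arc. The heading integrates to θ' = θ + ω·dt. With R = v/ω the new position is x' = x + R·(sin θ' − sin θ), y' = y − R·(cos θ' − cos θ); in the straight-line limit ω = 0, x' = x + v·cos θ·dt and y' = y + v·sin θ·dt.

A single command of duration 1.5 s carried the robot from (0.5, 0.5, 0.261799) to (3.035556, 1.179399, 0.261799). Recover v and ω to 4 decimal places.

v = 1.7500, ω = 0.0000

Δθ = 0.261799 − 0.261799 = 0.000000
ω = Δθ/dt = 0.000000/1.5 = 0.0000
ω = 0 → v = (Δx·cos θ + Δy·sin θ)/dt = 1.7500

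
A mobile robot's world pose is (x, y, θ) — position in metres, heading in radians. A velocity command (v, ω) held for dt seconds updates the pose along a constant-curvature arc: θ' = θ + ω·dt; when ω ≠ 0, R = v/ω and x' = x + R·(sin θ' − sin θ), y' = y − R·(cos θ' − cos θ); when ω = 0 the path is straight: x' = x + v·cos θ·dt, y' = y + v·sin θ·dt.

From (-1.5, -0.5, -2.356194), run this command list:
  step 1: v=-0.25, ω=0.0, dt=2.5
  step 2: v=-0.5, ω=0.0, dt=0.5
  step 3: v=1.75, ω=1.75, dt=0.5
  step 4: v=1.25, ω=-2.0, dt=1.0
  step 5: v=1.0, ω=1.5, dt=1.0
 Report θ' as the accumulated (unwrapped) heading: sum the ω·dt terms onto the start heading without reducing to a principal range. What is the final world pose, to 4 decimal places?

step 1: θ'=-2.3562 (straight) → pose (-1.0581, -0.0581, -2.3562)
step 2: θ'=-2.3562 (straight) → pose (-0.8813, 0.1187, -2.3562)
step 3: θ'=-1.4812 (R=1.0000) → pose (-1.1702, -0.6779, -1.4812)
step 4: θ'=-3.4812 (R=-0.6250) → pose (-2.0009, -1.3231, -3.4812)
step 5: θ'=-1.9812 (R=0.6667) → pose (-2.8342, -1.6857, -1.9812)

(-2.8342, -1.6857, -1.9812)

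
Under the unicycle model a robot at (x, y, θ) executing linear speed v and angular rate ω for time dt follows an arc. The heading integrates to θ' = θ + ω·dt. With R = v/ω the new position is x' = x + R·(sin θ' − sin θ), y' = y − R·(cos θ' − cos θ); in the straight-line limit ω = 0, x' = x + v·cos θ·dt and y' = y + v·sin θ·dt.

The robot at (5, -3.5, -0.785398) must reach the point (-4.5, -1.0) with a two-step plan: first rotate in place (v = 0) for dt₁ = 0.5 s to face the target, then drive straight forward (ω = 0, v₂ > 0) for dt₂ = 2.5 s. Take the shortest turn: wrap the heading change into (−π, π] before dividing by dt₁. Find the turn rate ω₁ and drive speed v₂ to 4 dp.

ω₁ = -5.2270, v₂ = 3.9294

heading to target = atan2(-1−-3.5, -4.5−5) = 2.8843
Δθ = wrap(2.8843 − -0.7854) = -2.6135; ω₁ = Δθ/dt₁ = -5.2270
distance = √((-4.5−5)² + (-1−-3.5)²) = 9.8234; v₂ = distance/dt₂ = 3.9294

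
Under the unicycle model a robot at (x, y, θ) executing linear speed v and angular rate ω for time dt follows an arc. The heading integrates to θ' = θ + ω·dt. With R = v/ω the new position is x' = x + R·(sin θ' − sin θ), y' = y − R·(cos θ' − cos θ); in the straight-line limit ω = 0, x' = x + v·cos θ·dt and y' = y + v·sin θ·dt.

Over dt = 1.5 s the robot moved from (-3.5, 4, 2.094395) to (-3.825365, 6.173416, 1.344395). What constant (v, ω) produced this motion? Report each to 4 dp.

v = 1.5000, ω = -0.5000

Δθ = 1.344395 − 2.094395 = -0.750000
ω = Δθ/dt = -0.750000/1.5 = -0.5000
R = −Δy/(cos θ' − cos θ) = -3.0000
v = R·ω = -3.0000·-0.5000 = 1.5000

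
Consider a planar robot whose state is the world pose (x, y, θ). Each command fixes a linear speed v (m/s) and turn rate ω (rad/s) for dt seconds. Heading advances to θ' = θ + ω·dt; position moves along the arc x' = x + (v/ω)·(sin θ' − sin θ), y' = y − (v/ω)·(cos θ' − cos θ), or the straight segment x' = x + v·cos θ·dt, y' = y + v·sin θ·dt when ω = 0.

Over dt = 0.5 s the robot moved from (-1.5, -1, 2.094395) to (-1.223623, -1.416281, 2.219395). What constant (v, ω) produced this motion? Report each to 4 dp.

v = -1.0000, ω = 0.2500

Δθ = 2.219395 − 2.094395 = 0.125000
ω = Δθ/dt = 0.125000/0.5 = 0.2500
R = −Δy/(cos θ' − cos θ) = -4.0000
v = R·ω = -4.0000·0.2500 = -1.0000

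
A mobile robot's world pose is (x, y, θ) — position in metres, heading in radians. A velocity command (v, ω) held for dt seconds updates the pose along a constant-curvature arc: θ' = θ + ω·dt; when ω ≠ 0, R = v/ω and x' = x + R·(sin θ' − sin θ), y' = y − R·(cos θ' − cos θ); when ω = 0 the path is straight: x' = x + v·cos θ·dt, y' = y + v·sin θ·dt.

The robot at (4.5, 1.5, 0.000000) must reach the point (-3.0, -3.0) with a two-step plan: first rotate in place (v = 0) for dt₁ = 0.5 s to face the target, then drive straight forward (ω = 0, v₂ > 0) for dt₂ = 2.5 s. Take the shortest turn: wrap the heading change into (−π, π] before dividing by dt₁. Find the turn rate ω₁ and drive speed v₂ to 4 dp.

ω₁ = -5.2023, v₂ = 3.4986

heading to target = atan2(-3−1.5, -3−4.5) = -2.6012
Δθ = wrap(-2.6012 − 0.0000) = -2.6012; ω₁ = Δθ/dt₁ = -5.2023
distance = √((-3−4.5)² + (-3−1.5)²) = 8.7464; v₂ = distance/dt₂ = 3.4986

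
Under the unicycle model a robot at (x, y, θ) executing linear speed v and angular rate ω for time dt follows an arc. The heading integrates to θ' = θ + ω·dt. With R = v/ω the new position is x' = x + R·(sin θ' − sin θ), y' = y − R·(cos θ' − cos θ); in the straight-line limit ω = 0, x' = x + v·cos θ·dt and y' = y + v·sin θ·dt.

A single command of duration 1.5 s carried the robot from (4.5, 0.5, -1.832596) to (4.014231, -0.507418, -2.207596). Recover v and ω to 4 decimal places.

v = 0.7500, ω = -0.2500

Δθ = -2.207596 − -1.832596 = -0.375000
ω = Δθ/dt = -0.375000/1.5 = -0.2500
R = −Δy/(cos θ' − cos θ) = -3.0000
v = R·ω = -3.0000·-0.2500 = 0.7500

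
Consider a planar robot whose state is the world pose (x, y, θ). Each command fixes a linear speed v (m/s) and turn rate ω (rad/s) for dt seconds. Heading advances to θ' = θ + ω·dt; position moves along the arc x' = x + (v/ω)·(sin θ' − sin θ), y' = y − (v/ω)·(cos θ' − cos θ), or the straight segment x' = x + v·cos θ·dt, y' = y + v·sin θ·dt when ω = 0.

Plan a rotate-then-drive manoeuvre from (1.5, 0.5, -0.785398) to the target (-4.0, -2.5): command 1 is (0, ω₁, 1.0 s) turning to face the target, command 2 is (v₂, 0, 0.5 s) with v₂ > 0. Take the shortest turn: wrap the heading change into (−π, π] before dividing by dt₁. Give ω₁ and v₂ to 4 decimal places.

heading to target = atan2(-2.5−0.5, -4−1.5) = -2.6422
Δθ = wrap(-2.6422 − -0.7854) = -1.8568; ω₁ = Δθ/dt₁ = -1.8568
distance = √((-4−1.5)² + (-2.5−0.5)²) = 6.2650; v₂ = distance/dt₂ = 12.5300

ω₁ = -1.8568, v₂ = 12.5300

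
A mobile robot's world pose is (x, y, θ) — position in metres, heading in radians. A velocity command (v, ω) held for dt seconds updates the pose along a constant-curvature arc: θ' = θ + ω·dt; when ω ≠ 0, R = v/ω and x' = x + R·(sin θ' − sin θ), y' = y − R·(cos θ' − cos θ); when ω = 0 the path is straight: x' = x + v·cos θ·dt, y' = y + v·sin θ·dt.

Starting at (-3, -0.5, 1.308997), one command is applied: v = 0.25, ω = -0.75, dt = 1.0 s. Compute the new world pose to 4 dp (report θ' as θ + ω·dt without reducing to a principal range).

(-2.8548, -0.3037, 0.5590)

θ' = 1.3090 + -0.75·1.0 = 0.5590
R = v/ω = 0.25/-0.75 = -0.3333
x' = -3 + -0.3333·(sin 0.5590 − sin 1.3090) = -2.8548
y' = -0.5 − -0.3333·(cos 0.5590 − cos 1.3090) = -0.3037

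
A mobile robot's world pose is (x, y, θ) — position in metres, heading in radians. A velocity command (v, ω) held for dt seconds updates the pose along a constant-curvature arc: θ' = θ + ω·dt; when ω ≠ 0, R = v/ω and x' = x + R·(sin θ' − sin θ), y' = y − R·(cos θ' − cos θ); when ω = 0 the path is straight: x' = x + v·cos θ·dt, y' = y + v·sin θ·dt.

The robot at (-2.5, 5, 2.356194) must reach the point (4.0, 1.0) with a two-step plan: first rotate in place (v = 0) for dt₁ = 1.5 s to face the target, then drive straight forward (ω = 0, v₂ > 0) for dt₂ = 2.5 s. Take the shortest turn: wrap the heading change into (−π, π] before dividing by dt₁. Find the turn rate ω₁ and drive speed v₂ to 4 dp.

heading to target = atan2(1−5, 4−-2.5) = -0.5517
Δθ = wrap(-0.5517 − 2.3562) = -2.9078; ω₁ = Δθ/dt₁ = -1.9386
distance = √((4−-2.5)² + (1−5)²) = 7.6322; v₂ = distance/dt₂ = 3.0529

ω₁ = -1.9386, v₂ = 3.0529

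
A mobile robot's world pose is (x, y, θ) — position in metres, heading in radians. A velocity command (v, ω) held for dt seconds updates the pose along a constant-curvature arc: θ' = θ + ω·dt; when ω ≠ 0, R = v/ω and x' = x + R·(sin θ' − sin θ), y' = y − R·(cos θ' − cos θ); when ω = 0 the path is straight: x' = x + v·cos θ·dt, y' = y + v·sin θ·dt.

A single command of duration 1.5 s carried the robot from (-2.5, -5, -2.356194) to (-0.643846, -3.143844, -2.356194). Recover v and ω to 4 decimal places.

v = -1.7500, ω = 0.0000

Δθ = -2.356194 − -2.356194 = 0.000000
ω = Δθ/dt = 0.000000/1.5 = 0.0000
ω = 0 → v = (Δx·cos θ + Δy·sin θ)/dt = -1.7500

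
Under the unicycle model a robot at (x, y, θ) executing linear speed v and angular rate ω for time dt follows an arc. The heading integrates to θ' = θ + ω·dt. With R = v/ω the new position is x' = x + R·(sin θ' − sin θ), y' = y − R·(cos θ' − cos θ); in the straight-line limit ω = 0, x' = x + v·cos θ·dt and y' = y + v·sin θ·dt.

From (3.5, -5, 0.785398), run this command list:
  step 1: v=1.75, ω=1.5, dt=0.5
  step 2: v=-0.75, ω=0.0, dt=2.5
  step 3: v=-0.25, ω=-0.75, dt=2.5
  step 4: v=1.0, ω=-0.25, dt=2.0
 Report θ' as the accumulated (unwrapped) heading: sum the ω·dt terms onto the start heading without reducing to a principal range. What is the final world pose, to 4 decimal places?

(4.9755, -7.4932, -0.8396)

step 1: θ'=1.5354 (R=1.1667) → pose (3.8410, -4.2163, 1.5354)
step 2: θ'=1.5354 (straight) → pose (3.7746, -6.0902, 1.5354)
step 3: θ'=-0.3396 (R=0.3333) → pose (3.3305, -6.3927, -0.3396)
step 4: θ'=-0.8396 (R=-4.0000) → pose (4.9755, -7.4932, -0.8396)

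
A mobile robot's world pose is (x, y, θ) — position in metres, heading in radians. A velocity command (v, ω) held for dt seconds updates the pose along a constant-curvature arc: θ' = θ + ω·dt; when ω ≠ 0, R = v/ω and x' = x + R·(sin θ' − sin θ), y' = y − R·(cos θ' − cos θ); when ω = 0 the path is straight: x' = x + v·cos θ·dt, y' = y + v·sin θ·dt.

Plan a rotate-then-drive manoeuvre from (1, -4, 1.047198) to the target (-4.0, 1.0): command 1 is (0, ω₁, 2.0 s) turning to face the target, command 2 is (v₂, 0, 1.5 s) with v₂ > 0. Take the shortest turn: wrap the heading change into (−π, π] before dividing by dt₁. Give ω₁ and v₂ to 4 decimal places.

heading to target = atan2(1−-4, -4−1) = 2.3562
Δθ = wrap(2.3562 − 1.0472) = 1.3090; ω₁ = Δθ/dt₁ = 0.6545
distance = √((-4−1)² + (1−-4)²) = 7.0711; v₂ = distance/dt₂ = 4.7140

ω₁ = 0.6545, v₂ = 4.7140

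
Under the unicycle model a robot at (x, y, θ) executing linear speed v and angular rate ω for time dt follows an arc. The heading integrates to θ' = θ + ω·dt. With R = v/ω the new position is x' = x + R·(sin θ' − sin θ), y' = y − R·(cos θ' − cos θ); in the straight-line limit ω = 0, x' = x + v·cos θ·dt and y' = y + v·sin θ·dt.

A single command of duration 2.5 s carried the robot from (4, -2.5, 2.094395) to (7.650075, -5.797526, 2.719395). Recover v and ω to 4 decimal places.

Δθ = 2.719395 − 2.094395 = 0.625000
ω = Δθ/dt = 0.625000/2.5 = 0.2500
R = Δx/(sin θ' − sin θ) = -8.0000
v = R·ω = -8.0000·0.2500 = -2.0000

v = -2.0000, ω = 0.2500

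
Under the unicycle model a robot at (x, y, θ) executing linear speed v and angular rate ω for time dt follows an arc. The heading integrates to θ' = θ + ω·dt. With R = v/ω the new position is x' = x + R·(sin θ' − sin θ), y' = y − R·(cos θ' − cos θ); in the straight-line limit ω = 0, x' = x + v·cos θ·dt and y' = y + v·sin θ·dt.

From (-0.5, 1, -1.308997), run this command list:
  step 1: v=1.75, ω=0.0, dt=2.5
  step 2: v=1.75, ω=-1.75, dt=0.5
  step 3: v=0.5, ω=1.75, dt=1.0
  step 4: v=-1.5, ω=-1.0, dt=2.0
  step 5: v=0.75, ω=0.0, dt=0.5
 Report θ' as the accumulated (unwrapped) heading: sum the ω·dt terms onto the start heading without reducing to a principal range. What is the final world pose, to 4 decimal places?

(-0.0315, -2.2268, -2.4340)

step 1: θ'=-1.3090 (straight) → pose (0.6323, -3.2259, -1.3090)
step 2: θ'=-2.1840 (R=-1.0000) → pose (0.4842, -4.0602, -2.1840)
step 3: θ'=-0.4340 (R=0.2857) → pose (0.5977, -4.4839, -0.4340)
step 4: θ'=-2.4340 (R=1.5000) → pose (0.2535, -1.9831, -2.4340)
step 5: θ'=-2.4340 (straight) → pose (-0.0315, -2.2268, -2.4340)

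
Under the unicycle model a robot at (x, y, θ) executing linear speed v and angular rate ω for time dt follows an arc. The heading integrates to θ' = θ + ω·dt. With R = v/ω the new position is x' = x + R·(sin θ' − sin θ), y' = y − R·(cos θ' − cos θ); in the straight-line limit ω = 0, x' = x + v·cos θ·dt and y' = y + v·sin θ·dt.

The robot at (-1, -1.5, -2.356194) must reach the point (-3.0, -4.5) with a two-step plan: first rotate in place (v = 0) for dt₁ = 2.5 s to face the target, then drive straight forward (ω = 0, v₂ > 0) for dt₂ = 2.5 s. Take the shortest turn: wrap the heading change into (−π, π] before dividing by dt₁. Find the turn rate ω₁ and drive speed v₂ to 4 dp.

ω₁ = 0.0790, v₂ = 1.4422

heading to target = atan2(-4.5−-1.5, -3−-1) = -2.1588
Δθ = wrap(-2.1588 − -2.3562) = 0.1974; ω₁ = Δθ/dt₁ = 0.0790
distance = √((-3−-1)² + (-4.5−-1.5)²) = 3.6056; v₂ = distance/dt₂ = 1.4422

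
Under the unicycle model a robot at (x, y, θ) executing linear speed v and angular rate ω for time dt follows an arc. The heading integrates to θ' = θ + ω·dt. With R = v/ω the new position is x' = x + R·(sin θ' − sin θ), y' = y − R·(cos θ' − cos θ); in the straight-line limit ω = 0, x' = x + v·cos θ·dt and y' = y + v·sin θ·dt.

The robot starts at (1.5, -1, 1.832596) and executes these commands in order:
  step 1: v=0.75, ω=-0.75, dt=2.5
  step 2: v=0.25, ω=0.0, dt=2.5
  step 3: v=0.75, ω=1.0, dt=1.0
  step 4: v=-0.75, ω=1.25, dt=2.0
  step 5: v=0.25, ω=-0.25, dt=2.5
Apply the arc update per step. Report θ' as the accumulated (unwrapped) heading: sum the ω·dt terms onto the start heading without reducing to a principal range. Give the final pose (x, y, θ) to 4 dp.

(3.8402, -0.3686, 2.8326)

step 1: θ'=-0.0424 (R=-1.0000) → pose (2.5083, 0.2579, -0.0424)
step 2: θ'=-0.0424 (straight) → pose (3.1328, 0.2314, -0.0424)
step 3: θ'=0.9576 (R=0.7500) → pose (3.7779, 0.5491, 0.9576)
step 4: θ'=3.4576 (R=-0.6000) → pose (4.4551, -0.3664, 3.4576)
step 5: θ'=2.8326 (R=-1.0000) → pose (3.8402, -0.3686, 2.8326)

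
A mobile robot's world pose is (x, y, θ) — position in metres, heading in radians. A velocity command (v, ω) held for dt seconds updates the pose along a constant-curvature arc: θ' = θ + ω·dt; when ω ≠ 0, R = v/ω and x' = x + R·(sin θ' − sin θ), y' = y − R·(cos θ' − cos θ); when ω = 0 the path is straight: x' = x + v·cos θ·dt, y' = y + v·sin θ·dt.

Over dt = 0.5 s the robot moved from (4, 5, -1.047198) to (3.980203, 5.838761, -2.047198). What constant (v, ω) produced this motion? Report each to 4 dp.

Δθ = -2.047198 − -1.047198 = -1.000000
ω = Δθ/dt = -1.000000/0.5 = -2.0000
R = −Δy/(cos θ' − cos θ) = 0.8750
v = R·ω = 0.8750·-2.0000 = -1.7500

v = -1.7500, ω = -2.0000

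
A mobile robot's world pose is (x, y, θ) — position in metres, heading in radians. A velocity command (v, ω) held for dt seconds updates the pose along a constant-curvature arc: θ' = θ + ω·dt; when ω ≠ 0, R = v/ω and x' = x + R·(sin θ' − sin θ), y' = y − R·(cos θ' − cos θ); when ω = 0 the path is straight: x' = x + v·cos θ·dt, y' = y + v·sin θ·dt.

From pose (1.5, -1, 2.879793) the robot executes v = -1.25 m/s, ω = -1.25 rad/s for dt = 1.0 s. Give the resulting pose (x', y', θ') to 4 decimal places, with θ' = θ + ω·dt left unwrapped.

θ' = 2.8798 + -1.25·1.0 = 1.6298
R = v/ω = -1.25/-1.25 = 1.0000
x' = 1.5 + 1.0000·(sin 1.6298 − sin 2.8798) = 2.2394
y' = -1 − 1.0000·(cos 1.6298 − cos 2.8798) = -1.9070

(2.2394, -1.9070, 1.6298)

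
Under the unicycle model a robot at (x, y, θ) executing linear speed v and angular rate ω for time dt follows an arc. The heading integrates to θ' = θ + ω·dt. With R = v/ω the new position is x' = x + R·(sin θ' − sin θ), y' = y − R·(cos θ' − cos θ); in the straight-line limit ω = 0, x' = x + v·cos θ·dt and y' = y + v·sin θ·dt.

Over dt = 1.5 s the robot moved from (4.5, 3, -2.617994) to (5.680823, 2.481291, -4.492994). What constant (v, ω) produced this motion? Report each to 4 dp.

v = -1.0000, ω = -1.2500

Δθ = -4.492994 − -2.617994 = -1.875000
ω = Δθ/dt = -1.875000/1.5 = -1.2500
R = Δx/(sin θ' − sin θ) = 0.8000
v = R·ω = 0.8000·-1.2500 = -1.0000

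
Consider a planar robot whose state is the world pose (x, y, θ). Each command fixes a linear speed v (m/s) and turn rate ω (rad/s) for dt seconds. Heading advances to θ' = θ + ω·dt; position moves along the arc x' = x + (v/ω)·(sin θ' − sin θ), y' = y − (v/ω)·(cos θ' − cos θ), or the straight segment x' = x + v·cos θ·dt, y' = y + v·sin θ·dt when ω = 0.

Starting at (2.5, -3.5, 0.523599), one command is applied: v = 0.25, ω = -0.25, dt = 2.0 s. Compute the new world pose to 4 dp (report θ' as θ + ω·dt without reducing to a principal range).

θ' = 0.5236 + -0.25·2.0 = 0.0236
R = v/ω = 0.25/-0.25 = -1.0000
x' = 2.5 + -1.0000·(sin 0.0236 − sin 0.5236) = 2.9764
y' = -3.5 − -1.0000·(cos 0.0236 − cos 0.5236) = -3.3663

(2.9764, -3.3663, 0.0236)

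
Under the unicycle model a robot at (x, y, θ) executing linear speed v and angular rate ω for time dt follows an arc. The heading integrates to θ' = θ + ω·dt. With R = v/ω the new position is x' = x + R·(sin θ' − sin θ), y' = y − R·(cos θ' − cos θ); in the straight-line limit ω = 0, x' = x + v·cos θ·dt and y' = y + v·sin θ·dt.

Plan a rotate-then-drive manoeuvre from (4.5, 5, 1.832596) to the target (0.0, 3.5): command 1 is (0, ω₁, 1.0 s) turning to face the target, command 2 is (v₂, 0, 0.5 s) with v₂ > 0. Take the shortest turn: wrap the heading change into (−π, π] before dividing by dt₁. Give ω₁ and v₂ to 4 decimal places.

ω₁ = 1.6307, v₂ = 9.4868

heading to target = atan2(3.5−5, 0−4.5) = -2.8198
Δθ = wrap(-2.8198 − 1.8326) = 1.6307; ω₁ = Δθ/dt₁ = 1.6307
distance = √((0−4.5)² + (3.5−5)²) = 4.7434; v₂ = distance/dt₂ = 9.4868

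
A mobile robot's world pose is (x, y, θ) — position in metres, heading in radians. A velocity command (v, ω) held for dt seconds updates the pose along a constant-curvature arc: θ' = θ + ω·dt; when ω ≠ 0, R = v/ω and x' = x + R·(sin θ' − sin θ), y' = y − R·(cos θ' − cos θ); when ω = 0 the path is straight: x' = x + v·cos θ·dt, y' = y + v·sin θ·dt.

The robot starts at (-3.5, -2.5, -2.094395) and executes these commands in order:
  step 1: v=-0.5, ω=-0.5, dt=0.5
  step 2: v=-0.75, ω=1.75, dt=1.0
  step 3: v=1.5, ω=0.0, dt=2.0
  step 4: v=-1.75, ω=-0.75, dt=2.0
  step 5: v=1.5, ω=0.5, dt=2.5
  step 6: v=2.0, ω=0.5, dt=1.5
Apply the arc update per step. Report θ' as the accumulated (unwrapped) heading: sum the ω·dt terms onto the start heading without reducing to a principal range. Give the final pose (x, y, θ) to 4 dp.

step 1: θ'=-2.3444 (R=1.0000) → pose (-3.3494, -2.3013, -2.3444)
step 2: θ'=-0.5944 (R=-0.4286) → pose (-3.4160, -1.6468, -0.5944)
step 3: θ'=-0.5944 (straight) → pose (-0.9305, -3.3268, -0.5944)
step 4: θ'=-2.0944 (R=2.3333) → pose (-1.6446, -0.2270, -2.0944)
step 5: θ'=-0.8444 (R=3.0000) → pose (-1.2892, -3.7195, -0.8444)
step 6: θ'=-0.0944 (R=4.0000) → pose (1.3241, -5.0450, -0.0944)

(1.3241, -5.0450, -0.0944)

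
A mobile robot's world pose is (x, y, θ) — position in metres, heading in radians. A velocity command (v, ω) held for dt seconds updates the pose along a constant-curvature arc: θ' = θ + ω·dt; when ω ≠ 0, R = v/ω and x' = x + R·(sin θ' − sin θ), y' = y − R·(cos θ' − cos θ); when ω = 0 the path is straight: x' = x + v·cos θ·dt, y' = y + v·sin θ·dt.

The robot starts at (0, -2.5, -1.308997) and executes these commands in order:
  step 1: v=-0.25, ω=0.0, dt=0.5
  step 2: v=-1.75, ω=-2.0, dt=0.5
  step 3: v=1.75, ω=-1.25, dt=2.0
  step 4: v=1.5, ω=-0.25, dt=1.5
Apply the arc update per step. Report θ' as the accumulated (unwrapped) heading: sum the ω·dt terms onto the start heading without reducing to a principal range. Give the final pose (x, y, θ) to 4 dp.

(-1.6364, 1.6604, -5.1840)

step 1: θ'=-1.3090 (straight) → pose (-0.0324, -2.3793, -1.3090)
step 2: θ'=-2.3090 (R=0.8750) → pose (0.1656, -1.5640, -2.3090)
step 3: θ'=-4.8090 (R=-1.4000) → pose (-2.2634, -0.4868, -4.8090)
step 4: θ'=-5.1840 (R=-6.0000) → pose (-1.6364, 1.6604, -5.1840)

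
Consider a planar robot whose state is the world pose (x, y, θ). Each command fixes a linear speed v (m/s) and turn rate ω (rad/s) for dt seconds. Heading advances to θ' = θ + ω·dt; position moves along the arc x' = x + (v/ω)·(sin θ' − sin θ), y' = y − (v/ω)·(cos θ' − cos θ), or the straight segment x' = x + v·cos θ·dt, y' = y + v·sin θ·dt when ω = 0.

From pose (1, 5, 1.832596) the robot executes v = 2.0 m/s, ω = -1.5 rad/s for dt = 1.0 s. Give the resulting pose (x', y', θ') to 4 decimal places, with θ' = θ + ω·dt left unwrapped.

(1.8526, 6.6054, 0.3326)

θ' = 1.8326 + -1.5·1.0 = 0.3326
R = v/ω = 2.0/-1.5 = -1.3333
x' = 1 + -1.3333·(sin 0.3326 − sin 1.8326) = 1.8526
y' = 5 − -1.3333·(cos 0.3326 − cos 1.8326) = 6.6054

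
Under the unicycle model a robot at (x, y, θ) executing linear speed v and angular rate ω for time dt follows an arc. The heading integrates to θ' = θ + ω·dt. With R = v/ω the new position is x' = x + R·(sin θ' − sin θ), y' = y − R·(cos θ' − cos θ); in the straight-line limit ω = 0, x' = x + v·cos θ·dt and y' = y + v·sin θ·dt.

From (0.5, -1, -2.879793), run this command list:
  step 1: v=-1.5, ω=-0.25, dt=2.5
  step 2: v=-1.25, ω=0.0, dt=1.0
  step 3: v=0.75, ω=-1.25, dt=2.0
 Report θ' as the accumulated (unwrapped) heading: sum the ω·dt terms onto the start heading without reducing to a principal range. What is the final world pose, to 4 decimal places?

step 1: θ'=-3.5048 (R=6.0000) → pose (4.1845, -1.1870, -3.5048)
step 2: θ'=-3.5048 (straight) → pose (5.3530, -1.6311, -3.5048)
step 3: θ'=-6.0048 (R=-0.6000) → pose (5.4013, -0.4933, -6.0048)

(5.4013, -0.4933, -6.0048)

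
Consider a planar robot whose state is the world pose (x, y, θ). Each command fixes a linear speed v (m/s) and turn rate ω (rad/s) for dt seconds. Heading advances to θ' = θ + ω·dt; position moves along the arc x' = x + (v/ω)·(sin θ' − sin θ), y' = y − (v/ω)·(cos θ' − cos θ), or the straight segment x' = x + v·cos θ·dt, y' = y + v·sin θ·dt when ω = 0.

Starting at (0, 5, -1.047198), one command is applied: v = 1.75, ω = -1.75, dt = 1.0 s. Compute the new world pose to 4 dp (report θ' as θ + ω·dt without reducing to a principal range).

θ' = -1.0472 + -1.75·1.0 = -2.7972
R = v/ω = 1.75/-1.75 = -1.0000
x' = 0 + -1.0000·(sin -2.7972 − sin -1.0472) = -0.5284
y' = 5 − -1.0000·(cos -2.7972 − cos -1.0472) = 3.5587

(-0.5284, 3.5587, -2.7972)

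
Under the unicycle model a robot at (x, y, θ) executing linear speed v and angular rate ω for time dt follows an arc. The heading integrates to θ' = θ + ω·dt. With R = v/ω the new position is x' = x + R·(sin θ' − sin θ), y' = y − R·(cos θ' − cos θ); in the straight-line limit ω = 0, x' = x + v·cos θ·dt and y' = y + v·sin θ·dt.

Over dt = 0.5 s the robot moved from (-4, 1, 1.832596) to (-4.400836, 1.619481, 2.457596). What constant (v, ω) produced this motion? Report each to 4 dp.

Δθ = 2.457596 − 1.832596 = 0.625000
ω = Δθ/dt = 0.625000/0.5 = 1.2500
R = −Δy/(cos θ' − cos θ) = 1.2000
v = R·ω = 1.2000·1.2500 = 1.5000

v = 1.5000, ω = 1.2500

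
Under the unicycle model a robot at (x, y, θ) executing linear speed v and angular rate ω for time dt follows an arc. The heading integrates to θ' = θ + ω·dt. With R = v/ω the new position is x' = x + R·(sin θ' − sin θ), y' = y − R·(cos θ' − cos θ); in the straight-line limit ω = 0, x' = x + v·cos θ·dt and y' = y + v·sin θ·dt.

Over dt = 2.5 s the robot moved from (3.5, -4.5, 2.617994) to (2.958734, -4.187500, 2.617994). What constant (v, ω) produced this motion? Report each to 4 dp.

Δθ = 2.617994 − 2.617994 = 0.000000
ω = Δθ/dt = 0.000000/2.5 = 0.0000
ω = 0 → v = (Δx·cos θ + Δy·sin θ)/dt = 0.2500

v = 0.2500, ω = 0.0000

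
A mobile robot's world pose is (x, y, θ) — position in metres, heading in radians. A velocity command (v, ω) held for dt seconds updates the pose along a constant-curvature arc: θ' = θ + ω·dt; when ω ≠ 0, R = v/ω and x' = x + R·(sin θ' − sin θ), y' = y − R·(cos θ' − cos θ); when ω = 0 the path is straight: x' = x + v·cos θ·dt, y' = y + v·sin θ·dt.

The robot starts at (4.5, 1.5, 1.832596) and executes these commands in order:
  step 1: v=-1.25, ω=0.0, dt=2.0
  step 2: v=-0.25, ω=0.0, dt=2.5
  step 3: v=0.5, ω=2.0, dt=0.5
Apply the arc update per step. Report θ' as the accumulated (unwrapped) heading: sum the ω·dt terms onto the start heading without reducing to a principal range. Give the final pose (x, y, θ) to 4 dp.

(5.1434, -1.3451, 2.8326)

step 1: θ'=1.8326 (straight) → pose (5.1470, -0.9148, 1.8326)
step 2: θ'=1.8326 (straight) → pose (5.3088, -1.5185, 1.8326)
step 3: θ'=2.8326 (R=0.2500) → pose (5.1434, -1.3451, 2.8326)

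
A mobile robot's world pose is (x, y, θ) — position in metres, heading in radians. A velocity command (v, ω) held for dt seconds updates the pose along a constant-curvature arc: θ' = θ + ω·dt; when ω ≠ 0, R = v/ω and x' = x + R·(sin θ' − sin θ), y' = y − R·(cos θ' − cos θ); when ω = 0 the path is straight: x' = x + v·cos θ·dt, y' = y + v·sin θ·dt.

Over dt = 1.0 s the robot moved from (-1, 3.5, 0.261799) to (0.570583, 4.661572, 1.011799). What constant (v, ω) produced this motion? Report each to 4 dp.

v = 2.0000, ω = 0.7500

Δθ = 1.011799 − 0.261799 = 0.750000
ω = Δθ/dt = 0.750000/1.0 = 0.7500
R = Δx/(sin θ' − sin θ) = 2.6667
v = R·ω = 2.6667·0.7500 = 2.0000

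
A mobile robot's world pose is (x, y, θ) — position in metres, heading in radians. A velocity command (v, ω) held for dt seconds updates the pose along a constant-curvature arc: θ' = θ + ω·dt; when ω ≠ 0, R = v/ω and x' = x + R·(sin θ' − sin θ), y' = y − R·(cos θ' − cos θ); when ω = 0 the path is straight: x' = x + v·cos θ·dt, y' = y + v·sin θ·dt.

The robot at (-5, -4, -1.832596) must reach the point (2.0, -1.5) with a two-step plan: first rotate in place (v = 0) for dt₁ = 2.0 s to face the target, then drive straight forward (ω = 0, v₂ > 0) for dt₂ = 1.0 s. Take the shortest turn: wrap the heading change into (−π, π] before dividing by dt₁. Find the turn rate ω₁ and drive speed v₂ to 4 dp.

ω₁ = 1.0878, v₂ = 7.4330

heading to target = atan2(-1.5−-4, 2−-5) = 0.3430
Δθ = wrap(0.3430 − -1.8326) = 2.1756; ω₁ = Δθ/dt₁ = 1.0878
distance = √((2−-5)² + (-1.5−-4)²) = 7.4330; v₂ = distance/dt₂ = 7.4330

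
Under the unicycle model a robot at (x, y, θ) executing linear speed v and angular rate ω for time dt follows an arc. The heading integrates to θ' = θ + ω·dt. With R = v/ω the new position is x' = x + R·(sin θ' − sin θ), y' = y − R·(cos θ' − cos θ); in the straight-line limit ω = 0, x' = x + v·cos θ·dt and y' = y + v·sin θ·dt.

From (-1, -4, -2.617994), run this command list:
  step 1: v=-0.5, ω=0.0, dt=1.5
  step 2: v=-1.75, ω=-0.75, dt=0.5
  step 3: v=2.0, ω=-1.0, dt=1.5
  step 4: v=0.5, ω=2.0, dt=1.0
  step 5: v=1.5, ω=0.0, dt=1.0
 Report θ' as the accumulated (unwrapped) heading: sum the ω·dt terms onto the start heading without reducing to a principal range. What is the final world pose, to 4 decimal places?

step 1: θ'=-2.6180 (straight) → pose (-0.3505, -3.6250, -2.6180)
step 2: θ'=-2.9930 (R=2.3333) → pose (0.4707, -3.3381, -2.9930)
step 3: θ'=-4.4930 (R=-2.0000) → pose (-1.7774, -1.7954, -4.4930)
step 4: θ'=-2.4930 (R=0.2500) → pose (-2.1725, -1.6506, -2.4930)
step 5: θ'=-2.4930 (straight) → pose (-3.3679, -2.5567, -2.4930)

(-3.3679, -2.5567, -2.4930)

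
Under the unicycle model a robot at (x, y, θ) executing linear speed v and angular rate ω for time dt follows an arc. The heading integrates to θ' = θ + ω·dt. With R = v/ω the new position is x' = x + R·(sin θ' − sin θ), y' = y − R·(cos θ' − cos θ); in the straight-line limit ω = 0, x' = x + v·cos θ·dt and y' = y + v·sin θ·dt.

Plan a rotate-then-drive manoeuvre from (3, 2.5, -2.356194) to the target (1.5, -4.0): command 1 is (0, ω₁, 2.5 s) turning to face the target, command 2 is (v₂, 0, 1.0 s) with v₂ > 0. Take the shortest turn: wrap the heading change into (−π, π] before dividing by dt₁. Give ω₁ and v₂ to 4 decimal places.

heading to target = atan2(-4−2.5, 1.5−3) = -1.7976
Δθ = wrap(-1.7976 − -2.3562) = 0.5586; ω₁ = Δθ/dt₁ = 0.2234
distance = √((1.5−3)² + (-4−2.5)²) = 6.6708; v₂ = distance/dt₂ = 6.6708

ω₁ = 0.2234, v₂ = 6.6708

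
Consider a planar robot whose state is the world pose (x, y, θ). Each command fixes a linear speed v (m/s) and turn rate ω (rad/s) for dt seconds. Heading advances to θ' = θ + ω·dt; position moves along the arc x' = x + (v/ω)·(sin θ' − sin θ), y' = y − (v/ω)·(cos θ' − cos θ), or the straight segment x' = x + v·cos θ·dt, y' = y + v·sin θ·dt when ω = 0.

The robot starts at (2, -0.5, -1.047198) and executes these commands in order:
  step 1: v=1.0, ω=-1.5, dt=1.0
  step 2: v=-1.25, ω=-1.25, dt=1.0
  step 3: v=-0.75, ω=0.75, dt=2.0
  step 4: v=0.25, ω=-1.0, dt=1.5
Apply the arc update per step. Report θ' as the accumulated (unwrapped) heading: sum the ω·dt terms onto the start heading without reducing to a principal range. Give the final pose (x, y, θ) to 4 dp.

(3.9835, -1.3251, -3.7972)

step 1: θ'=-2.5472 (R=-0.6667) → pose (1.7960, -1.3857, -2.5472)
step 2: θ'=-3.7972 (R=1.0000) → pose (2.9656, -1.4215, -3.7972)
step 3: θ'=-2.2972 (R=-1.0000) → pose (4.3228, -1.2930, -2.2972)
step 4: θ'=-3.7972 (R=-0.2500) → pose (3.9835, -1.3251, -3.7972)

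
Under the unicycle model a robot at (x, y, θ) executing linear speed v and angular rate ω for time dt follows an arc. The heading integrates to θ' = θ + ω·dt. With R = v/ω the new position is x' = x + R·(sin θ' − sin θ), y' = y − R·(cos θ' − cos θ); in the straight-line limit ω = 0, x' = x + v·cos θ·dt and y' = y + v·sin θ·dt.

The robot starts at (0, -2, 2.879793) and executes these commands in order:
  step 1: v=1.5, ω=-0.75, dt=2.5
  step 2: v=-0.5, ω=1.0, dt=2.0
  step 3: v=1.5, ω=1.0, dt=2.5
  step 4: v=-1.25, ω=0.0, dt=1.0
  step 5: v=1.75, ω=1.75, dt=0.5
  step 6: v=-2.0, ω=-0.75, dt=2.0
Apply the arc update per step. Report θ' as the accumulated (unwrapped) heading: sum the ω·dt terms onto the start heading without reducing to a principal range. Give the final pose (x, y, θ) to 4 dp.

step 1: θ'=1.0048 (R=-2.0000) → pose (-1.1705, 1.0044, 1.0048)
step 2: θ'=3.0048 (R=-0.5000) → pose (-0.8166, 0.2409, 3.0048)
step 3: θ'=5.5048 (R=1.5000) → pose (-2.0744, -2.3131, 5.5048)
step 4: θ'=5.5048 (straight) → pose (-2.9644, -1.4355, 5.5048)
step 5: θ'=6.3798 (R=1.0000) → pose (-2.1658, -1.7188, 6.3798)
step 6: θ'=4.8798 (R=2.6667) → pose (-5.0525, 0.4911, 4.8798)

(-5.0525, 0.4911, 4.8798)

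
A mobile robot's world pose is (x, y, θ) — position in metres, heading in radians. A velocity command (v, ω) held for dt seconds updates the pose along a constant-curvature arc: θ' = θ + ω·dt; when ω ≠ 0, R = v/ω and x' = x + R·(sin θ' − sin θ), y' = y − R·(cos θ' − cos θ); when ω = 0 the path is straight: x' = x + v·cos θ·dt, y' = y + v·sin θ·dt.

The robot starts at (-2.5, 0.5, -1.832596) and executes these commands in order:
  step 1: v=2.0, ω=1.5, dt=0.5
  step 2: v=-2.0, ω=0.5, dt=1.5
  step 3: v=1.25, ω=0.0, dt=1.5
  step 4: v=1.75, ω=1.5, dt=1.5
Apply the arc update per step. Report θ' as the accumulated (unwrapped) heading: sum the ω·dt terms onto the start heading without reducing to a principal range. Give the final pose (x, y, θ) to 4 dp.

step 1: θ'=-1.0826 (R=1.3333) → pose (-2.3897, -0.4705, -1.0826)
step 2: θ'=-0.3326 (R=-4.0000) → pose (-4.6164, 1.4342, -0.3326)
step 3: θ'=-0.3326 (straight) → pose (-2.8441, 0.8220, -0.3326)
step 4: θ'=1.9174 (R=1.1667) → pose (-1.3659, 2.3210, 1.9174)

(-1.3659, 2.3210, 1.9174)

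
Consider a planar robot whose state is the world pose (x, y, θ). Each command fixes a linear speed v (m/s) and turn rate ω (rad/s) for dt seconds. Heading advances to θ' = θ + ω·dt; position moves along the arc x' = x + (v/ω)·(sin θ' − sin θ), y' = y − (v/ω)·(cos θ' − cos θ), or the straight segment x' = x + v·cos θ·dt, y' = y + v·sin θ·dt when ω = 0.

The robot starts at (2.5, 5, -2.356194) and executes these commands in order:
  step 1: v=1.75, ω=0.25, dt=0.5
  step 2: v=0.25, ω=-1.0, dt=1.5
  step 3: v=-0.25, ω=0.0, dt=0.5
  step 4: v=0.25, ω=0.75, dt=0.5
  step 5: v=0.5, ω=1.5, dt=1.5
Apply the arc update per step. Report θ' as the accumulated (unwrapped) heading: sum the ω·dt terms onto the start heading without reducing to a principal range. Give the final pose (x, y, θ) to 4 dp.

(1.2056, 3.7939, -1.1062)

step 1: θ'=-2.2312 (R=7.0000) → pose (1.9215, 4.3443, -2.2312)
step 2: θ'=-3.7312 (R=-0.2500) → pose (1.5851, 4.2898, -3.7312)
step 3: θ'=-3.7312 (straight) → pose (1.6890, 4.2203, -3.7312)
step 4: θ'=-3.3562 (R=0.3333) → pose (1.5746, 4.2690, -3.3562)
step 5: θ'=-1.1062 (R=0.3333) → pose (1.2056, 3.7939, -1.1062)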